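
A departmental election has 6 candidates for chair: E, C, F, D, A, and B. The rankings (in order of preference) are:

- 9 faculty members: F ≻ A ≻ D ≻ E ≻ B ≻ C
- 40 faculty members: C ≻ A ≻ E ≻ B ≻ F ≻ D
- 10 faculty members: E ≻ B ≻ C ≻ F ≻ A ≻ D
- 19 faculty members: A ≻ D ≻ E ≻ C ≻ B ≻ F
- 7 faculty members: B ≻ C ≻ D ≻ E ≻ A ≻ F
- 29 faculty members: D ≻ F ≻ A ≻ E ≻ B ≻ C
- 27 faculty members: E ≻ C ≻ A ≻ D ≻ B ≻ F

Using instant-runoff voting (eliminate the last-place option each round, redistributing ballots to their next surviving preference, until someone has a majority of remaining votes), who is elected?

Round 1: E 37, C 40, F 9, D 29, A 19, B 7. Eliminate B.
Round 2: E 37, C 47, F 9, D 29, A 19. Eliminate F.
Round 3: E 37, C 47, D 29, A 28. Eliminate A.
Round 4: E 37, C 47, D 57. Eliminate E.
Round 5: C 84, D 57. C has a majority.

C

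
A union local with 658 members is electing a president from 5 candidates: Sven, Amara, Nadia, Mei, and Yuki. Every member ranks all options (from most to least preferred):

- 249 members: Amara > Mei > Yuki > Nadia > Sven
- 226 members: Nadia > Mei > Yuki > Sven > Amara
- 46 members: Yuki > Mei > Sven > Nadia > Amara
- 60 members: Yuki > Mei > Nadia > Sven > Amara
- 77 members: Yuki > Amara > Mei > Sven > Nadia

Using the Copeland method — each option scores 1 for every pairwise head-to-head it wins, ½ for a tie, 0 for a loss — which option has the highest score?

Mei

Sven: beats Amara; loses to Nadia, Mei, and Yuki → score 1.
Amara: loses to Sven, Nadia, Mei, and Yuki → score 0.
Nadia: beats Sven and Amara; loses to Mei and Yuki → score 2.
Mei: beats Sven, Amara, Nadia, and Yuki → score 4.
Yuki: beats Sven, Amara, and Nadia; loses to Mei → score 3.
Mei has the best pairwise record.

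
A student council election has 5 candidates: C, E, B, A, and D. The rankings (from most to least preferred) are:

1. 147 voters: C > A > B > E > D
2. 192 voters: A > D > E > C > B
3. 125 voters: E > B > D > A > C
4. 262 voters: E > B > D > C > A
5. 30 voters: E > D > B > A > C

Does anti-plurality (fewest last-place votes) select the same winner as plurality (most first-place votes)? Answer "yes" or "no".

Anti-plurality — last-place votes: C 155, E 0, B 192, A 262, D 147. Winner: E.
Plurality — first-place votes: C 147, E 417, B 0, A 192, D 0. Winner: E.
The two methods agree.

yes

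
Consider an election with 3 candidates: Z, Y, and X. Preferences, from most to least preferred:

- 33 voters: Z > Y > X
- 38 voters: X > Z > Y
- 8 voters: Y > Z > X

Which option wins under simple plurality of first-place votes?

X

First-place votes: Z 33, Y 8, X 38.
X has the most first-place votes.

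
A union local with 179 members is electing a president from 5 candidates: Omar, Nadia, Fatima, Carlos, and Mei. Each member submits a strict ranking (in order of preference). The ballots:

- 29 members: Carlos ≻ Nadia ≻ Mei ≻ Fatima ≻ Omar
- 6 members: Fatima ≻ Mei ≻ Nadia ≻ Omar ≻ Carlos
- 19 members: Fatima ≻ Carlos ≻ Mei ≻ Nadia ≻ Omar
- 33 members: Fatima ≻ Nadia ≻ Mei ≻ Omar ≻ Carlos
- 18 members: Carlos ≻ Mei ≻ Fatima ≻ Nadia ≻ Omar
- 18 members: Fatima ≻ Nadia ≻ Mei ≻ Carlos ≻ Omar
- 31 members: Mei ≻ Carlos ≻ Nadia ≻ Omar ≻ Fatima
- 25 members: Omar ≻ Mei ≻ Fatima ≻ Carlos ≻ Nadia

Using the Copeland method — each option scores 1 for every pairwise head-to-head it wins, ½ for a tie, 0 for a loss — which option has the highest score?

Mei

Omar: loses to Nadia, Fatima, Carlos, and Mei → score 0.
Nadia: beats Omar; loses to Fatima, Carlos, and Mei → score 1.
Fatima: beats Omar, Nadia, and Carlos; loses to Mei → score 3.
Carlos: beats Omar and Nadia; loses to Fatima and Mei → score 2.
Mei: beats Omar, Nadia, Fatima, and Carlos → score 4.
Mei has the best pairwise record.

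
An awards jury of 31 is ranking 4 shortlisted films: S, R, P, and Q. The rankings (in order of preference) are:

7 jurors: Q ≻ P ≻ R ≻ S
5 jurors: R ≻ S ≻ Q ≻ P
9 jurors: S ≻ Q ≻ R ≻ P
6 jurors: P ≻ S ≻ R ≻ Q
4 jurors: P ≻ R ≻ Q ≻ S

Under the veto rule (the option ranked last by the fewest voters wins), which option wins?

Last-place votes: S 11, R 0, P 14, Q 6.
R is ranked last by the fewest voters, so R wins.

R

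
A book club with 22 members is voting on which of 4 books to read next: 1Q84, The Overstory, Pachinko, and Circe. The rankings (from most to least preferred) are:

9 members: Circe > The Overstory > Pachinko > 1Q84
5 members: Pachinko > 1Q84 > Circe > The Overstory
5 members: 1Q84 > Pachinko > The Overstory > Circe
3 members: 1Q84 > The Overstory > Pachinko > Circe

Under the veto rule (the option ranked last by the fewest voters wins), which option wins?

Pachinko

Last-place votes: 1Q84 9, The Overstory 5, Pachinko 0, Circe 8.
Pachinko is ranked last by the fewest voters, so Pachinko wins.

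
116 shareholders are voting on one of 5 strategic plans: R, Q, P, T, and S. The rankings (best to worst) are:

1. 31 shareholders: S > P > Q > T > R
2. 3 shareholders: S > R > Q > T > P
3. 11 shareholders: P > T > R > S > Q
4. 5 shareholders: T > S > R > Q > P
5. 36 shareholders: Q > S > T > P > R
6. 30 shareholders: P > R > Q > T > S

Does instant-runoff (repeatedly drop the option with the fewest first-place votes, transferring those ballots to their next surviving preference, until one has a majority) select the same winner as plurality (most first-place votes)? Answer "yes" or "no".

no

Instant-runoff — R1 R 0, Q 36, P 41, T 5, S 34 (R out); R2 Q 36, P 41, T 5, S 34 (T out); R3 Q 36, P 41, S 39 (Q out); R4 P 41, S 75 (S winner). Winner: S.
Plurality — first-place votes: R 0, Q 36, P 41, T 5, S 34. Winner: P.
The two methods disagree.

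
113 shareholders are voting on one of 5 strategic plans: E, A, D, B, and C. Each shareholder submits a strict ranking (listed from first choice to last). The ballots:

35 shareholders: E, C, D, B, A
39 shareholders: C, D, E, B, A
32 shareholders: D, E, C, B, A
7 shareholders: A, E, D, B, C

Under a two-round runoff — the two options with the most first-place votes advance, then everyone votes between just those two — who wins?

Round 1 first-place votes: E 35, A 7, D 32, B 0, C 39.
C and E advance.
Runoff: C is preferred to E by 39 voters; E by 74.
E wins the runoff.

E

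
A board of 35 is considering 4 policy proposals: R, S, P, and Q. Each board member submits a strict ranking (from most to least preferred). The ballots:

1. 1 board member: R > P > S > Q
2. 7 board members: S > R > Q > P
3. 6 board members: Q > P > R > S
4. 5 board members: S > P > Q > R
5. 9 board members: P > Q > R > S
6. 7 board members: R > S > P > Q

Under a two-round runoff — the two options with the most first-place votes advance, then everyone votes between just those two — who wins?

S

Round 1 first-place votes: R 8, S 12, P 9, Q 6.
S and P advance.
Runoff: S is preferred to P by 19 voters; P by 16.
S wins the runoff.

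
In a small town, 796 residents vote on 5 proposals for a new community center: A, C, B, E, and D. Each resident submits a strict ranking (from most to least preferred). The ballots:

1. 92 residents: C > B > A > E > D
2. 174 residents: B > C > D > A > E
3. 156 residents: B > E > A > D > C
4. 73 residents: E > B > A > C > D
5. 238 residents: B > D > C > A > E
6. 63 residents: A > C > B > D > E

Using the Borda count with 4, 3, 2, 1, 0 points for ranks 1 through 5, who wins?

A: 92·2 + 174·1 + 156·2 + 73·2 + 238·1 + 63·4 = 1306
C: 92·4 + 174·3 + 156·0 + 73·1 + 238·2 + 63·3 = 1628
B: 92·3 + 174·4 + 156·4 + 73·3 + 238·4 + 63·2 = 2893
E: 92·1 + 174·0 + 156·3 + 73·4 + 238·0 + 63·0 = 852
D: 92·0 + 174·2 + 156·1 + 73·0 + 238·3 + 63·1 = 1281
B has the highest Borda score (2893).

B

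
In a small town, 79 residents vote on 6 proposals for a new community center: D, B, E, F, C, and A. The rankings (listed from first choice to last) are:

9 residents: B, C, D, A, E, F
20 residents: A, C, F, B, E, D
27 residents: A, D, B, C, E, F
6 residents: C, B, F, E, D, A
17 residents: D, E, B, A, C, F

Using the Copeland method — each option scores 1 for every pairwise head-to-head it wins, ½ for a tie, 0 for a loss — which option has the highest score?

D: beats B, E, F, and C; loses to A → score 4.
B: beats E, F, and C; loses to D and A → score 3.
E: beats F; loses to D, B, C, and A → score 1.
F: loses to D, B, E, C, and A → score 0.
C: beats E and F; loses to D, B, and A → score 2.
A: beats D, B, E, F, and C → score 5.
A has the best pairwise record.

A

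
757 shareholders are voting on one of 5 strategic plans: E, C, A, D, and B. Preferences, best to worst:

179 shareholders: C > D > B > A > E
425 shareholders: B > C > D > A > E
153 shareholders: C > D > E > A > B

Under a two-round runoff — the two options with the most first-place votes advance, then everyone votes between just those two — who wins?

B

Round 1 first-place votes: E 0, C 332, A 0, D 0, B 425.
B and C advance.
Runoff: B is preferred to C by 425 voters; C by 332.
B wins the runoff.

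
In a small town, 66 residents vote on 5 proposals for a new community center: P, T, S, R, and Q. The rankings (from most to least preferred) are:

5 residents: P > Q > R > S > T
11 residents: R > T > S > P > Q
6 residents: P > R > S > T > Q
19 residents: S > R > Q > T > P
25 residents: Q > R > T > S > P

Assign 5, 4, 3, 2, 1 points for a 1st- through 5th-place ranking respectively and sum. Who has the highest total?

P: 5·5 + 11·2 + 6·5 + 19·1 + 25·1 = 121
T: 5·1 + 11·4 + 6·2 + 19·2 + 25·3 = 174
S: 5·2 + 11·3 + 6·3 + 19·5 + 25·2 = 206
R: 5·3 + 11·5 + 6·4 + 19·4 + 25·4 = 270
Q: 5·4 + 11·1 + 6·1 + 19·3 + 25·5 = 219
R has the highest Borda score (270).

R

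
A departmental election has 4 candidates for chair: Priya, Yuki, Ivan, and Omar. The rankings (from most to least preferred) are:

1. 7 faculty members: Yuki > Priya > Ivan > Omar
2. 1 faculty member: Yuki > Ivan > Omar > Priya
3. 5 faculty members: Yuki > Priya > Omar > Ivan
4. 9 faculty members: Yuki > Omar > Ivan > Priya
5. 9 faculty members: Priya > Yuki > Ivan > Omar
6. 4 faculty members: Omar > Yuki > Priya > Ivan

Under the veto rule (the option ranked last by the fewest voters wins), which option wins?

Yuki

Last-place votes: Priya 10, Yuki 0, Ivan 9, Omar 16.
Yuki is ranked last by the fewest voters, so Yuki wins.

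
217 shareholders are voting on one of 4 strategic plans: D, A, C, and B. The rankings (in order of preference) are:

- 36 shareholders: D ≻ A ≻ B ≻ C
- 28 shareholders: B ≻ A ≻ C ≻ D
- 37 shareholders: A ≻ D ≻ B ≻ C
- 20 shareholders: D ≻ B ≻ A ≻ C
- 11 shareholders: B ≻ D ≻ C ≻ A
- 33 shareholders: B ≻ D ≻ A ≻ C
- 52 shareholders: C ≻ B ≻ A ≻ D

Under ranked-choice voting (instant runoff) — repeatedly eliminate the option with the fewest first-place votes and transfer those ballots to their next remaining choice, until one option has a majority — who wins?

B

Round 1: D 56, A 37, C 52, B 72. Eliminate A.
Round 2: D 93, C 52, B 72. Eliminate C.
Round 3: D 93, B 124. B has a majority.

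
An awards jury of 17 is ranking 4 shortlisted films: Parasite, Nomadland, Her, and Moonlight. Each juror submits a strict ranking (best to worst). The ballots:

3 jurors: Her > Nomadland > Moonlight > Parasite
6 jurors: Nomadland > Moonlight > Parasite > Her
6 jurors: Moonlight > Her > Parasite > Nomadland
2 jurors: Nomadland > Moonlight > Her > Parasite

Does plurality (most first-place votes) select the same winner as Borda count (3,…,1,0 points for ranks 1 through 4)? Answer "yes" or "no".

Plurality — first-place votes: Parasite 0, Nomadland 8, Her 3, Moonlight 6. Winner: Nomadland.
Borda — scores: Parasite 12, Nomadland 30, Her 23, Moonlight 37. Winner: Moonlight.
The two methods disagree.

no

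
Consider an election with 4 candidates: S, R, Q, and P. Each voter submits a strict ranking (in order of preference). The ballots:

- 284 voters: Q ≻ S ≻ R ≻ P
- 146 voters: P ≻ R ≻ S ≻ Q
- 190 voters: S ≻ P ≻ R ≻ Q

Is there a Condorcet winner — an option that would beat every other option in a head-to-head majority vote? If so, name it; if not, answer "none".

S vs R: 474–146 for S.
S vs Q: 336–284 for S.
S vs P: 474–146 for S.
S beats every other option head-to-head.

S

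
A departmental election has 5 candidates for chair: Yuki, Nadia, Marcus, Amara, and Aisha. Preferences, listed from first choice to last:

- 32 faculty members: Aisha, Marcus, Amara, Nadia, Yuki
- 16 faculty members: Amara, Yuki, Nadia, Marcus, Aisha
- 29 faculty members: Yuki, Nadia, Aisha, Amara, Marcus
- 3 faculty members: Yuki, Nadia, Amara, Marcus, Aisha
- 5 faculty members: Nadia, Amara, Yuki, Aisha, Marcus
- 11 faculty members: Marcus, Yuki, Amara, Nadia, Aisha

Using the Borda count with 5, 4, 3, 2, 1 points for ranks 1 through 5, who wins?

Yuki: 32·1 + 16·4 + 29·5 + 3·5 + 5·3 + 11·4 = 315
Nadia: 32·2 + 16·3 + 29·4 + 3·4 + 5·5 + 11·2 = 287
Marcus: 32·4 + 16·2 + 29·1 + 3·2 + 5·1 + 11·5 = 255
Amara: 32·3 + 16·5 + 29·2 + 3·3 + 5·4 + 11·3 = 296
Aisha: 32·5 + 16·1 + 29·3 + 3·1 + 5·2 + 11·1 = 287
Yuki has the highest Borda score (315).

Yuki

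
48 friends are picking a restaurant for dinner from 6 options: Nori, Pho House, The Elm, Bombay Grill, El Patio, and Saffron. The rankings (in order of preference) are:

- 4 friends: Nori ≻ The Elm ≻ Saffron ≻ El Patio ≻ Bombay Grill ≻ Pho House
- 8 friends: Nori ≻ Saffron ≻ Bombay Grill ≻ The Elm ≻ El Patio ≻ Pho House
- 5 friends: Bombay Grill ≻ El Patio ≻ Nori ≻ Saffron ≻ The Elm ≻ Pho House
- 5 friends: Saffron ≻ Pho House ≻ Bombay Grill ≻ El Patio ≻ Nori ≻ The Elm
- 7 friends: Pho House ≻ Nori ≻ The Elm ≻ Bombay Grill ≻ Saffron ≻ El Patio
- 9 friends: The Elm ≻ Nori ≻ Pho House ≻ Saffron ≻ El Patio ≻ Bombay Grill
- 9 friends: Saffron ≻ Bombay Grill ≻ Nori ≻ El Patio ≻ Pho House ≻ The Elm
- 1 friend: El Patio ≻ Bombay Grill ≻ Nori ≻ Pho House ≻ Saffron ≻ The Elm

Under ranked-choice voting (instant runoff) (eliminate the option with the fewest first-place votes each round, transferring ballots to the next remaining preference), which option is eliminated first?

El Patio

Round 1: Nori 12, Pho House 7, The Elm 9, Bombay Grill 5, El Patio 1, Saffron 14. Eliminate El Patio.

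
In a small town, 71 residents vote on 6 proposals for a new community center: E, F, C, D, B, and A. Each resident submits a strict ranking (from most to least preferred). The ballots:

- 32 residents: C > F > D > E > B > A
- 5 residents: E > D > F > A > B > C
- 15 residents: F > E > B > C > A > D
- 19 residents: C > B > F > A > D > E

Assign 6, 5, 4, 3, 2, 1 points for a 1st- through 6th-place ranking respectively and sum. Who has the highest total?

E: 32·3 + 5·6 + 15·5 + 19·1 = 220
F: 32·5 + 5·4 + 15·6 + 19·4 = 346
C: 32·6 + 5·1 + 15·3 + 19·6 = 356
D: 32·4 + 5·5 + 15·1 + 19·2 = 206
B: 32·2 + 5·2 + 15·4 + 19·5 = 229
A: 32·1 + 5·3 + 15·2 + 19·3 = 134
C has the highest Borda score (356).

C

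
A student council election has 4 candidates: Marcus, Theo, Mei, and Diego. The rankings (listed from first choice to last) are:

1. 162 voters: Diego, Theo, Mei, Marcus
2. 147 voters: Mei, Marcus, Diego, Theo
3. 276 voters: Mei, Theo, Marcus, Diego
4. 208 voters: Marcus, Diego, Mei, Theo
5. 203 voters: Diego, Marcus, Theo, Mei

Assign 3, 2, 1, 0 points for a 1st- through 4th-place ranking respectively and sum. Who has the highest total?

Diego

Marcus: 162·0 + 147·2 + 276·1 + 208·3 + 203·2 = 1600
Theo: 162·2 + 147·0 + 276·2 + 208·0 + 203·1 = 1079
Mei: 162·1 + 147·3 + 276·3 + 208·1 + 203·0 = 1639
Diego: 162·3 + 147·1 + 276·0 + 208·2 + 203·3 = 1658
Diego has the highest Borda score (1658).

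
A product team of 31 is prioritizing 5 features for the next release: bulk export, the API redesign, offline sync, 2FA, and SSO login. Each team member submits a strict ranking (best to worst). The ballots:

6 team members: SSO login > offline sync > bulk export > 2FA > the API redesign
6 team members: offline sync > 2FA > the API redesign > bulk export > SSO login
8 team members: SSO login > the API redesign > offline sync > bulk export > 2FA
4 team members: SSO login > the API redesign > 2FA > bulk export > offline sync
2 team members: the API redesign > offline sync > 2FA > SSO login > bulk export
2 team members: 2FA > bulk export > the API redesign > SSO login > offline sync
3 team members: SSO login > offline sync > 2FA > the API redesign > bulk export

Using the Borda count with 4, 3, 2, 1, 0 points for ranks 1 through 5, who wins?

SSO login

bulk export: 6·2 + 6·1 + 8·1 + 4·1 + 2·0 + 2·3 + 3·0 = 36
the API redesign: 6·0 + 6·2 + 8·3 + 4·3 + 2·4 + 2·2 + 3·1 = 63
offline sync: 6·3 + 6·4 + 8·2 + 4·0 + 2·3 + 2·0 + 3·3 = 73
2FA: 6·1 + 6·3 + 8·0 + 4·2 + 2·2 + 2·4 + 3·2 = 50
SSO login: 6·4 + 6·0 + 8·4 + 4·4 + 2·1 + 2·1 + 3·4 = 88
SSO login has the highest Borda score (88).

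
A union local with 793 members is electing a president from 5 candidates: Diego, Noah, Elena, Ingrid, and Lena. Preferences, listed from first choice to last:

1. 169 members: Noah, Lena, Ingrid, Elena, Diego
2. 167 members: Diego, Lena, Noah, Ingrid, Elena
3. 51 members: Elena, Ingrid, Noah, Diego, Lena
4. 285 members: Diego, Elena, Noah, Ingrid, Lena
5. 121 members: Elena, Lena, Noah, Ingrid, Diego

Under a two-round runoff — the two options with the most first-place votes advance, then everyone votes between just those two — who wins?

Diego

Round 1 first-place votes: Diego 452, Noah 169, Elena 172, Ingrid 0, Lena 0.
Diego and Elena advance.
Runoff: Diego is preferred to Elena by 452 voters; Elena by 341.
Diego wins the runoff.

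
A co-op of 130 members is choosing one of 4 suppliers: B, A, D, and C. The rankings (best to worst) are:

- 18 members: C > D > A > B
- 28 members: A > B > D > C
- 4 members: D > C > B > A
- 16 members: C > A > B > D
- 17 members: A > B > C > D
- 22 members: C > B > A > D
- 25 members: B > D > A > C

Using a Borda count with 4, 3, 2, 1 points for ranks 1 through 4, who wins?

B: 18·1 + 28·3 + 4·2 + 16·2 + 17·3 + 22·3 + 25·4 = 359
A: 18·2 + 28·4 + 4·1 + 16·3 + 17·4 + 22·2 + 25·2 = 362
D: 18·3 + 28·2 + 4·4 + 16·1 + 17·1 + 22·1 + 25·3 = 256
C: 18·4 + 28·1 + 4·3 + 16·4 + 17·2 + 22·4 + 25·1 = 323
A has the highest Borda score (362).

A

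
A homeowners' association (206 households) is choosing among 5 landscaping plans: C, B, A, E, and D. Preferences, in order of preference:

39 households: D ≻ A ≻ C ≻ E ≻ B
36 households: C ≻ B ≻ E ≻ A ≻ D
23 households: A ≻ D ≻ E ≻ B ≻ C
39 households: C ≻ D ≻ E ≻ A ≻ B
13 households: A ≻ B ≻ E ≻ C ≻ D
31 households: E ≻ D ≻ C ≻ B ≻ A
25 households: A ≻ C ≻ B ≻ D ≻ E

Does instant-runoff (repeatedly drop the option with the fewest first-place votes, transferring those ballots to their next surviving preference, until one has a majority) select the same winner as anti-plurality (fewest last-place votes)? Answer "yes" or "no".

Instant-runoff — R1 C 75, B 0, A 61, E 31, D 39 (B out); R2 C 75, A 61, E 31, D 39 (E out); R3 C 75, A 61, D 70 (A out); R4 C 113, D 93 (C winner). Winner: C.
Anti-plurality — last-place votes: C 23, B 78, A 31, E 25, D 49. Winner: C.
The two methods agree.

yes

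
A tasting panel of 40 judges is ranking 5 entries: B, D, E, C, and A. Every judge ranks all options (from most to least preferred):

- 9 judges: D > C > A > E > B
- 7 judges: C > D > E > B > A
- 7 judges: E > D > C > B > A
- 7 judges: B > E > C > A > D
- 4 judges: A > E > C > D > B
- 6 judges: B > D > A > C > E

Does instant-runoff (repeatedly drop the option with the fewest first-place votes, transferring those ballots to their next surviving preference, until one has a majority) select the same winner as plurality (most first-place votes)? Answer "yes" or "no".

no

Instant-runoff — R1 B 13, D 9, E 7, C 7, A 4 (A out); R2 B 13, D 9, E 11, C 7 (C out); R3 B 13, D 16, E 11 (E out); R4 B 13, D 27 (D winner). Winner: D.
Plurality — first-place votes: B 13, D 9, E 7, C 7, A 4. Winner: B.
The two methods disagree.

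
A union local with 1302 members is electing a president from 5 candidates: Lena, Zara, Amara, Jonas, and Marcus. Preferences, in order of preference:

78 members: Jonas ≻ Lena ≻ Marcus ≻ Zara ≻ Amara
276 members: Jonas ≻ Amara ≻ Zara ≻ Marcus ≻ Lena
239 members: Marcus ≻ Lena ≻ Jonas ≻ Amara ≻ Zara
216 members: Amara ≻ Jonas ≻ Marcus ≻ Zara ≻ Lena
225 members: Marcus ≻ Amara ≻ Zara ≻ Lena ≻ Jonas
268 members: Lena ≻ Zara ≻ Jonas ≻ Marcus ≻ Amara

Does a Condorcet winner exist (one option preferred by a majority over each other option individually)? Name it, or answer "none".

Checking pairwise contests:
Zara beats Lena 717–585.
Amara beats Zara 956–346.
Jonas beats Amara 861–441.
Lena beats Jonas 732–570.
Jonas beats Marcus 838–464.
Every option loses at least one head-to-head, so there is no Condorcet winner.

none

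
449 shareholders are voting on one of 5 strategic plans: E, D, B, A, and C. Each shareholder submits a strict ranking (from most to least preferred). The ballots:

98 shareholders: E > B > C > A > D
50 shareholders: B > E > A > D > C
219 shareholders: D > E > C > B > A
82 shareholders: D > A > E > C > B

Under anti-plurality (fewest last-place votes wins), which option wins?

Last-place votes: E 0, D 98, B 82, A 219, C 50.
E is ranked last by the fewest voters, so E wins.

E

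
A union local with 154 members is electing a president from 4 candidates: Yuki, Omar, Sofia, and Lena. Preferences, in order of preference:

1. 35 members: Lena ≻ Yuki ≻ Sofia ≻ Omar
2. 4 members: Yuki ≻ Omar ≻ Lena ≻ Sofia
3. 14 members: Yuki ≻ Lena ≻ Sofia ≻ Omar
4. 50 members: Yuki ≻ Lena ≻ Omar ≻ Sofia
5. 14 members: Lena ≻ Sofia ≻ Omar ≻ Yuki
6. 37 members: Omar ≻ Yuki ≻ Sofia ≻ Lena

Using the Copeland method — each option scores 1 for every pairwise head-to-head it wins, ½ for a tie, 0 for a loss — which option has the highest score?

Yuki

Yuki: beats Omar, Sofia, and Lena → score 3.
Omar: beats Sofia; loses to Yuki and Lena → score 1.
Sofia: loses to Yuki, Omar, and Lena → score 0.
Lena: beats Omar and Sofia; loses to Yuki → score 2.
Yuki has the best pairwise record.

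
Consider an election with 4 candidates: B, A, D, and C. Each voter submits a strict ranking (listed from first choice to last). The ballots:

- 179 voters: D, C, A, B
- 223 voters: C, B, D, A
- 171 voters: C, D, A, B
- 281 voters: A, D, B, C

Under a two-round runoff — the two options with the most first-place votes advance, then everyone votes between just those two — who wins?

Round 1 first-place votes: B 0, A 281, D 179, C 394.
C and A advance.
Runoff: C is preferred to A by 573 voters; A by 281.
C wins the runoff.

C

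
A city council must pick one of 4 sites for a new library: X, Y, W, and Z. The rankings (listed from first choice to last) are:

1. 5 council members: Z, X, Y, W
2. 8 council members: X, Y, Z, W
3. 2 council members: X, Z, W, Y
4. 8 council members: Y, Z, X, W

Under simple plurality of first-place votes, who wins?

X

First-place votes: X 10, Y 8, W 0, Z 5.
X has the most first-place votes.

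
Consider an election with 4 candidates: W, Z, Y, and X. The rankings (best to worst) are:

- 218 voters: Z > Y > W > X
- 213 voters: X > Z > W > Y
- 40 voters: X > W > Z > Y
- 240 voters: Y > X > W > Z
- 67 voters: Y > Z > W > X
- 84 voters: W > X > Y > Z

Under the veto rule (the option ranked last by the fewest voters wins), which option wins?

W

Last-place votes: W 0, Z 324, Y 253, X 285.
W is ranked last by the fewest voters, so W wins.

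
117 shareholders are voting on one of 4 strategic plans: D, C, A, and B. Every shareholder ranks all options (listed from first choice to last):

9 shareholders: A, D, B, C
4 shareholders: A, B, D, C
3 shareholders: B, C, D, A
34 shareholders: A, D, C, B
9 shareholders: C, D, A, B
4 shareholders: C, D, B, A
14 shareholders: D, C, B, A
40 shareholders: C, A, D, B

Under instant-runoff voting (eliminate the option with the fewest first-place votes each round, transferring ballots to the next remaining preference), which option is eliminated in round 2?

D

Round 1: D 14, C 53, A 47, B 3. Eliminate B.
Round 2: D 14, C 56, A 47. Eliminate D.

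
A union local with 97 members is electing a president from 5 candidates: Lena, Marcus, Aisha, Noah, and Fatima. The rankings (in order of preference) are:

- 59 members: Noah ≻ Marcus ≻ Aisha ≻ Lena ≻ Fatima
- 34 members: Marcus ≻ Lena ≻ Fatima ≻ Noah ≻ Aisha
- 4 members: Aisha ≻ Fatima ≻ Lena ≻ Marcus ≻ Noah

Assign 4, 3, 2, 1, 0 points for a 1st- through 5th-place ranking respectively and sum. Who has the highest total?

Marcus

Lena: 59·1 + 34·3 + 4·2 = 169
Marcus: 59·3 + 34·4 + 4·1 = 317
Aisha: 59·2 + 34·0 + 4·4 = 134
Noah: 59·4 + 34·1 + 4·0 = 270
Fatima: 59·0 + 34·2 + 4·3 = 80
Marcus has the highest Borda score (317).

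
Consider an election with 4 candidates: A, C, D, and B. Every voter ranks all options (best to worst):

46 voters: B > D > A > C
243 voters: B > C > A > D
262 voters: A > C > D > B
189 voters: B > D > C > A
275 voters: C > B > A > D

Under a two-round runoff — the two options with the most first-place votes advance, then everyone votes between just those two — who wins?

Round 1 first-place votes: A 262, C 275, D 0, B 478.
B and C advance.
Runoff: B is preferred to C by 478 voters; C by 537.
C wins the runoff.

C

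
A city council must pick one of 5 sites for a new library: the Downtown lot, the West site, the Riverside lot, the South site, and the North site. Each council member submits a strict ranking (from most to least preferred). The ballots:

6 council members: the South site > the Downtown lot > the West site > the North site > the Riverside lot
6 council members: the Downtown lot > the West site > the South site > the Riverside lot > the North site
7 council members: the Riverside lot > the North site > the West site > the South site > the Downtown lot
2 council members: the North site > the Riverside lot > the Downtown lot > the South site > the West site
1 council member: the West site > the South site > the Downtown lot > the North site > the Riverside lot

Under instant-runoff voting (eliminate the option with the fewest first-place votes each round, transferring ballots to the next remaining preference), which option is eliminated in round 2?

Round 1: the Downtown lot 6, the West site 1, the Riverside lot 7, the South site 6, the North site 2. Eliminate the West site.
Round 2: the Downtown lot 6, the Riverside lot 7, the South site 7, the North site 2. Eliminate the North site.

the North site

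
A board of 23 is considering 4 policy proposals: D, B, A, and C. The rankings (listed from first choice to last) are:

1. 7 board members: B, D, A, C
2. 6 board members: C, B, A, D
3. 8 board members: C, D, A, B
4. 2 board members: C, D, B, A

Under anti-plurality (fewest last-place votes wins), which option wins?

A

Last-place votes: D 6, B 8, A 2, C 7.
A is ranked last by the fewest voters, so A wins.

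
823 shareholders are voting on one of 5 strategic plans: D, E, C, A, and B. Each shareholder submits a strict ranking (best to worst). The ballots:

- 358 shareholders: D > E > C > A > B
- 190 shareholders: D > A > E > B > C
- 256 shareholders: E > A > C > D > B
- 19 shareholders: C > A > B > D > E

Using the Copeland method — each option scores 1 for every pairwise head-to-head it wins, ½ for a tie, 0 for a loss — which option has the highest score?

D

D: beats E, C, A, and B → score 4.
E: beats C, A, and B; loses to D → score 3.
C: beats B; loses to D, E, and A → score 1.
A: beats C and B; loses to D and E → score 2.
B: loses to D, E, C, and A → score 0.
D has the best pairwise record.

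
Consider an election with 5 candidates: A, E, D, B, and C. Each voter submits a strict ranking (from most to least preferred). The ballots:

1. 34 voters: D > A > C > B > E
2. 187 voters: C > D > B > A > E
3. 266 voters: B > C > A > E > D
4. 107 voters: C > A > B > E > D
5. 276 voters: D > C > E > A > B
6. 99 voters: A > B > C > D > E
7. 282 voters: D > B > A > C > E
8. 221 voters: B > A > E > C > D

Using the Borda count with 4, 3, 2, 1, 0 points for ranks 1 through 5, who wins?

A: 34·3 + 187·1 + 266·2 + 107·3 + 276·1 + 99·4 + 282·2 + 221·3 = 3041
E: 34·0 + 187·0 + 266·1 + 107·1 + 276·2 + 99·0 + 282·0 + 221·2 = 1367
D: 34·4 + 187·3 + 266·0 + 107·0 + 276·4 + 99·1 + 282·4 + 221·0 = 3028
B: 34·1 + 187·2 + 266·4 + 107·2 + 276·0 + 99·3 + 282·3 + 221·4 = 3713
C: 34·2 + 187·4 + 266·3 + 107·4 + 276·3 + 99·2 + 282·1 + 221·1 = 3571
B has the highest Borda score (3713).

B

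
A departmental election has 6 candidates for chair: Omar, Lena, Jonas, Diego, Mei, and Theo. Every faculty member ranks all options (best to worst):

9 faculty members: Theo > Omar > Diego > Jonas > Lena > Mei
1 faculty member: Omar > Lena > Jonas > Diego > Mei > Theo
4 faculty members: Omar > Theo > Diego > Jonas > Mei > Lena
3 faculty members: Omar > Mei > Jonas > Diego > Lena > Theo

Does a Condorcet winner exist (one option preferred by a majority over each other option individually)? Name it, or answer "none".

Theo vs Omar: 9–8 for Theo.
Theo vs Lena: 13–4 for Theo.
Theo vs Jonas: 13–4 for Theo.
Theo vs Diego: 13–4 for Theo.
Theo vs Mei: 13–4 for Theo.
Theo beats every other option head-to-head.

Theo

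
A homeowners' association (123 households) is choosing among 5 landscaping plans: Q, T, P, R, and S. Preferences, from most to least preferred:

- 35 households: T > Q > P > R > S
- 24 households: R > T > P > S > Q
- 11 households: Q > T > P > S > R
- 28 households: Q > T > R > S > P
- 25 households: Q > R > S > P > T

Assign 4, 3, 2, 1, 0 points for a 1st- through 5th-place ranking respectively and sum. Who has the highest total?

Q: 35·3 + 24·0 + 11·4 + 28·4 + 25·4 = 361
T: 35·4 + 24·3 + 11·3 + 28·3 + 25·0 = 329
P: 35·2 + 24·2 + 11·2 + 28·0 + 25·1 = 165
R: 35·1 + 24·4 + 11·0 + 28·2 + 25·3 = 262
S: 35·0 + 24·1 + 11·1 + 28·1 + 25·2 = 113
Q has the highest Borda score (361).

Q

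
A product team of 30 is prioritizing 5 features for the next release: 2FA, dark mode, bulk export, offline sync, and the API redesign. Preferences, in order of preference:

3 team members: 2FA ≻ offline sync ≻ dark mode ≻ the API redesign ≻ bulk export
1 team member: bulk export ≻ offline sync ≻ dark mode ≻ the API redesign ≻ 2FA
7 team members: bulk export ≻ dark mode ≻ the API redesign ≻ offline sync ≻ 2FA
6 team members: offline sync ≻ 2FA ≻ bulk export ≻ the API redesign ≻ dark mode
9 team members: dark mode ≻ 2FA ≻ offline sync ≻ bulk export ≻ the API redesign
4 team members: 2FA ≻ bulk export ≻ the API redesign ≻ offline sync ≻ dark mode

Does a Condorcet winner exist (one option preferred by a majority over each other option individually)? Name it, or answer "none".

none

Checking pairwise contests:
dark mode beats 2FA 17–13.
bulk export beats dark mode 18–12.
2FA beats bulk export 22–8.
2FA beats offline sync 16–14.
2FA beats the API redesign 22–8.
Every option loses at least one head-to-head, so there is no Condorcet winner.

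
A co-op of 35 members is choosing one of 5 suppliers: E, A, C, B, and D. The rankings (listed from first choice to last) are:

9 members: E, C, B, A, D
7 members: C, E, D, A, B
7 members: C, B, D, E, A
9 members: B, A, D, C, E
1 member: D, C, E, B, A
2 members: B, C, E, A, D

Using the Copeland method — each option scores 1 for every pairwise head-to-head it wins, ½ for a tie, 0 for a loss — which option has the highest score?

C

E: beats A and D; loses to C and B → score 2.
A: beats D; loses to E, C, and B → score 1.
C: beats E, A, B, and D → score 4.
B: beats E, A, and D; loses to C → score 3.
D: loses to E, A, C, and B → score 0.
C has the best pairwise record.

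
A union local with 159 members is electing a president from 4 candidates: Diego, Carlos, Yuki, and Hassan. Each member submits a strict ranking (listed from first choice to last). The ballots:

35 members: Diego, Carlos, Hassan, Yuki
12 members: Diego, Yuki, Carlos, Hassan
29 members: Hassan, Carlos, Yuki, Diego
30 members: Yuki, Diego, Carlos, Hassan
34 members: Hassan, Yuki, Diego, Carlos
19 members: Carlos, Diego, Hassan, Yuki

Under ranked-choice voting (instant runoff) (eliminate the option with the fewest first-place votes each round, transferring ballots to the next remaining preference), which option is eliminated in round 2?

Round 1: Diego 47, Carlos 19, Yuki 30, Hassan 63. Eliminate Carlos.
Round 2: Diego 66, Yuki 30, Hassan 63. Eliminate Yuki.

Yuki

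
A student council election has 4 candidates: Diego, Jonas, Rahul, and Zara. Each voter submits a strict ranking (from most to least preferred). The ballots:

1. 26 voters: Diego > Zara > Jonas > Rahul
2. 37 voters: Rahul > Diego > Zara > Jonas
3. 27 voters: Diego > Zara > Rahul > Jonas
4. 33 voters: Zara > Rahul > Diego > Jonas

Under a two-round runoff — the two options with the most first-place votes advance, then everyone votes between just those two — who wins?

Rahul

Round 1 first-place votes: Diego 53, Jonas 0, Rahul 37, Zara 33.
Diego and Rahul advance.
Runoff: Diego is preferred to Rahul by 53 voters; Rahul by 70.
Rahul wins the runoff.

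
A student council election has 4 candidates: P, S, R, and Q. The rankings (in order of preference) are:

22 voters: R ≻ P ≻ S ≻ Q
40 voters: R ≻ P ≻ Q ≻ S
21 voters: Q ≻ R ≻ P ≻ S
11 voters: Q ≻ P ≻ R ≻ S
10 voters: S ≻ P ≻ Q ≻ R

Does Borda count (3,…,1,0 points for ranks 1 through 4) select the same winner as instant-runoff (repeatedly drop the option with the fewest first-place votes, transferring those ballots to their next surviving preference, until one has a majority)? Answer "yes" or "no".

Borda — scores: P 187, S 52, R 239, Q 146. Winner: R.
Instant-runoff — R1 P 0, S 10, R 62, Q 32 (R winner). Winner: R.
The two methods agree.

yes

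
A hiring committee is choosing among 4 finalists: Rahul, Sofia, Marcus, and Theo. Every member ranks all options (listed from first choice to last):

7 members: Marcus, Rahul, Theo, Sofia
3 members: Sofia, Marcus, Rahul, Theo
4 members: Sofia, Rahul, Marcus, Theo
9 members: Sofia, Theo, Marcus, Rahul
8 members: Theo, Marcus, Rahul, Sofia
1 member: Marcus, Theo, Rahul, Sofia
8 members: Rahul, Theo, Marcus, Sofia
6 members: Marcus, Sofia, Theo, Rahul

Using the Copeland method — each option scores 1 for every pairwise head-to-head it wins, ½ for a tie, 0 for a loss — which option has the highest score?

Theo

Rahul: beats Sofia; loses to Marcus and Theo → score 1.
Sofia: loses to Rahul, Marcus, and Theo → score 0.
Marcus: beats Rahul and Sofia; loses to Theo → score 2.
Theo: beats Rahul, Sofia, and Marcus → score 3.
Theo has the best pairwise record.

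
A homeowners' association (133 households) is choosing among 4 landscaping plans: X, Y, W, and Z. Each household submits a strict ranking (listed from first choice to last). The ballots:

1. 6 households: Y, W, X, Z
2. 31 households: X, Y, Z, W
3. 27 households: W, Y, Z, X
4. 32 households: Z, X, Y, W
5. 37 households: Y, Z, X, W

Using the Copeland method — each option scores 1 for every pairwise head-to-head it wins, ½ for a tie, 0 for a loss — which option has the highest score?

X: beats W; loses to Y and Z → score 1.
Y: beats X, W, and Z → score 3.
W: loses to X, Y, and Z → score 0.
Z: beats X and W; loses to Y → score 2.
Y has the best pairwise record.

Y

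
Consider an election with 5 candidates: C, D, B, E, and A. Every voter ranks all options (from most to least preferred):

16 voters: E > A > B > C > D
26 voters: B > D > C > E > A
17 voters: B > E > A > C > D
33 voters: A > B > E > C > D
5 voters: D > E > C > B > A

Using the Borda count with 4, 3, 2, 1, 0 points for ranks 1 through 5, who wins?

B

C: 16·1 + 26·2 + 17·1 + 33·1 + 5·2 = 128
D: 16·0 + 26·3 + 17·0 + 33·0 + 5·4 = 98
B: 16·2 + 26·4 + 17·4 + 33·3 + 5·1 = 308
E: 16·4 + 26·1 + 17·3 + 33·2 + 5·3 = 222
A: 16·3 + 26·0 + 17·2 + 33·4 + 5·0 = 214
B has the highest Borda score (308).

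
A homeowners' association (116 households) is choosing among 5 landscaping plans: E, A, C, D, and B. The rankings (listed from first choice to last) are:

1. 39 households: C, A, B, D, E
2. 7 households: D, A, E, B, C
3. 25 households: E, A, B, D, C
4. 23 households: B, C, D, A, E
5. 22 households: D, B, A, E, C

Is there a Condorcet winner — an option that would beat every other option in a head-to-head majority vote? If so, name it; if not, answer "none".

none

Checking pairwise contests:
A beats E 91–25.
C beats A 62–54.
B beats C 77–39.
A beats D 64–52.
A beats B 71–45.
Every option loses at least one head-to-head, so there is no Condorcet winner.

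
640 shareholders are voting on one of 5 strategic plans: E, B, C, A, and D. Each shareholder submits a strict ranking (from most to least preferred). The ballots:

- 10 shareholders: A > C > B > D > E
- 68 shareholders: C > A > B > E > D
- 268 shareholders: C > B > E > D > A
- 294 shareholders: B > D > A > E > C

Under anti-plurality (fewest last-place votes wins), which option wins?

B

Last-place votes: E 10, B 0, C 294, A 268, D 68.
B is ranked last by the fewest voters, so B wins.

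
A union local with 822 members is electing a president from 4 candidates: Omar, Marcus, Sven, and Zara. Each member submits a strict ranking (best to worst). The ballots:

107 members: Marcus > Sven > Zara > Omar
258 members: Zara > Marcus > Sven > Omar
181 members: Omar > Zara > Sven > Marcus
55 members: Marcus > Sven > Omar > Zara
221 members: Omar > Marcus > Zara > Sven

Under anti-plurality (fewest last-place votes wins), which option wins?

Last-place votes: Omar 365, Marcus 181, Sven 221, Zara 55.
Zara is ranked last by the fewest voters, so Zara wins.

Zara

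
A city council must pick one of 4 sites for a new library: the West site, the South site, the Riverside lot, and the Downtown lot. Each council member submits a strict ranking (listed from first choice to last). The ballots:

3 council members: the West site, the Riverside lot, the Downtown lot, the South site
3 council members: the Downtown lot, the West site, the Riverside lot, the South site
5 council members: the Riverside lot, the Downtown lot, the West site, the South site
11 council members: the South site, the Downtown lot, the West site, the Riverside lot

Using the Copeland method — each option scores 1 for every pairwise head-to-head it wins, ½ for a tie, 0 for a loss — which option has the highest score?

the West site: beats the Riverside lot; ties the South site; loses to the Downtown lot → score 1.5.
the South site: ties the West site, the Riverside lot, and the Downtown lot → score 1.5.
the Riverside lot: ties the South site; loses to the West site and the Downtown lot → score 0.5.
the Downtown lot: beats the West site and the Riverside lot; ties the South site → score 2.5.
the Downtown lot has the best pairwise record.

the Downtown lot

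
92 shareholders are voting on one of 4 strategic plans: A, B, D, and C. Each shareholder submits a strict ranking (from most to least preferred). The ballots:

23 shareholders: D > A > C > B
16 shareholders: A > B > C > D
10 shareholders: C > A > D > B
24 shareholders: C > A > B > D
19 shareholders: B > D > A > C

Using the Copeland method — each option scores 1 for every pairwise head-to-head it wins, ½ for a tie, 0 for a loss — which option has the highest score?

A

A: beats B, D, and C → score 3.
B: beats D; loses to A and C → score 1.
D: loses to A, B, and C → score 0.
C: beats B and D; loses to A → score 2.
A has the best pairwise record.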